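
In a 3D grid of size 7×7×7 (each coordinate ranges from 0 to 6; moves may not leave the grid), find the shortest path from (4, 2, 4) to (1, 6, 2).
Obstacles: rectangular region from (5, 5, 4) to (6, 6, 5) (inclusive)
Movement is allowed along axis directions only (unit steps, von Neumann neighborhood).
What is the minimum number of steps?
9
(one shortest path: (4, 2, 4) → (3, 2, 4) → (2, 2, 4) → (1, 2, 4) → (1, 3, 4) → (1, 4, 4) → (1, 5, 4) → (1, 6, 4) → (1, 6, 3) → (1, 6, 2))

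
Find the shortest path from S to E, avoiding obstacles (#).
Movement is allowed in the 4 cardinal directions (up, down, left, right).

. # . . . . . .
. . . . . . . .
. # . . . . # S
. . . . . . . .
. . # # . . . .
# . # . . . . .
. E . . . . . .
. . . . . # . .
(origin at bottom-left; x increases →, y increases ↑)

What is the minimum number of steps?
10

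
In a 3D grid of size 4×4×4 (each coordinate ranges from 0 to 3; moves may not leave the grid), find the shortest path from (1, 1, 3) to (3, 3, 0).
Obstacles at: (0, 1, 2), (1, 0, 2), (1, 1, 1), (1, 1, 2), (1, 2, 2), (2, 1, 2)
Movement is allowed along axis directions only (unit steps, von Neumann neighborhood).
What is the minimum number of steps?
7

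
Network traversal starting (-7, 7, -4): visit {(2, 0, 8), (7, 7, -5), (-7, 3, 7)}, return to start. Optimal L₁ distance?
68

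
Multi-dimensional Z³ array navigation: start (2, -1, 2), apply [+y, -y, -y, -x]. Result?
(1, -2, 2)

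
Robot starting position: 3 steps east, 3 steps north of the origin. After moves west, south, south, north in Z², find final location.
(2, 2)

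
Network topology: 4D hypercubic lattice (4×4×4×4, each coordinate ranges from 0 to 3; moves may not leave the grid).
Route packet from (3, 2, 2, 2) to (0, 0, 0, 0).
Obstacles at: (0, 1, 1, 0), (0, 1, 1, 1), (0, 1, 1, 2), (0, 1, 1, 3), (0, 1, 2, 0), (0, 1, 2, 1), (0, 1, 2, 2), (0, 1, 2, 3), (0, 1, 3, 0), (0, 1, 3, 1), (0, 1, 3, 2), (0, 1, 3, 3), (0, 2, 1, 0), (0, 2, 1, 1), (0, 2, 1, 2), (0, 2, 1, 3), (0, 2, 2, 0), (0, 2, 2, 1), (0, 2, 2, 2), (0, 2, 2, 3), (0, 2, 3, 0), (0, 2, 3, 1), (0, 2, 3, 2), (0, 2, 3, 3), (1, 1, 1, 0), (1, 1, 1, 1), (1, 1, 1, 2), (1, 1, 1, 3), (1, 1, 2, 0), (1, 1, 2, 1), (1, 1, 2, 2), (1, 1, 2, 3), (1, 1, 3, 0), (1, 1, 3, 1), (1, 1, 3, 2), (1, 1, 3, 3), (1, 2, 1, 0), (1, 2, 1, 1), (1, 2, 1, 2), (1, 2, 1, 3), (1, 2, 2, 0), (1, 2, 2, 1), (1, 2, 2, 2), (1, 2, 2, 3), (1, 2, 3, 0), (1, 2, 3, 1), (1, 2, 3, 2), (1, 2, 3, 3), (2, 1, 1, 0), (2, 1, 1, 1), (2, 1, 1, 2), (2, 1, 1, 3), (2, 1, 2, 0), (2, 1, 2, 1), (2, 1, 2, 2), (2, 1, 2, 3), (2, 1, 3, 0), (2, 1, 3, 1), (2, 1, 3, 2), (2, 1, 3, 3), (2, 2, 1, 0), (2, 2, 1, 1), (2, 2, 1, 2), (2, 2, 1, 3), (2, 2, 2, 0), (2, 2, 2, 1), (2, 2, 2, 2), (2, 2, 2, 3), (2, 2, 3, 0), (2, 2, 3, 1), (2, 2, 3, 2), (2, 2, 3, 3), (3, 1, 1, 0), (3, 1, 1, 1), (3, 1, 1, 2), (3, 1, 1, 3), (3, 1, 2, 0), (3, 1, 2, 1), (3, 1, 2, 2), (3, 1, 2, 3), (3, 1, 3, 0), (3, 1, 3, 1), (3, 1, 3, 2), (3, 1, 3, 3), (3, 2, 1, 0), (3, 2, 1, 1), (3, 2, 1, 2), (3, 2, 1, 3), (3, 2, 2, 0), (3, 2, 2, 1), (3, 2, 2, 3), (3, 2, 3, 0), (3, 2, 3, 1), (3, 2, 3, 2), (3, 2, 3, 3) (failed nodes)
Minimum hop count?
11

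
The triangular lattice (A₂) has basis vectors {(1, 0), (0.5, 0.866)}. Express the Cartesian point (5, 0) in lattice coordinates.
5b₁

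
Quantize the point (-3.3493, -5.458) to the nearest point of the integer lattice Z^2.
(-3, -5)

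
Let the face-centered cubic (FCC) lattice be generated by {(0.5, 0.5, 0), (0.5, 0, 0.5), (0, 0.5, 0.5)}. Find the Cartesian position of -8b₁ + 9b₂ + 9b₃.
(0.5, 0.5, 9)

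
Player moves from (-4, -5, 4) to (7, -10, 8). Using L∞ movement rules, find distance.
11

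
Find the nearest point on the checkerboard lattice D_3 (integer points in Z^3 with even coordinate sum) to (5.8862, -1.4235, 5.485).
(6, -1, 5)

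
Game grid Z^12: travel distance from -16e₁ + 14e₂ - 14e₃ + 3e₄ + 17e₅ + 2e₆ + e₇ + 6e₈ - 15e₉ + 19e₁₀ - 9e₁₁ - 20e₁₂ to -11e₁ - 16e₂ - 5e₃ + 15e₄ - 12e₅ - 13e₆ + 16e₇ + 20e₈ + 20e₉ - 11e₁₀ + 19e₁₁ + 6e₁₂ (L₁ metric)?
248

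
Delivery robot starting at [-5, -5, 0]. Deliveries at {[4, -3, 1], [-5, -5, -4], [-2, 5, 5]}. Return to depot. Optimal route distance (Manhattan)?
56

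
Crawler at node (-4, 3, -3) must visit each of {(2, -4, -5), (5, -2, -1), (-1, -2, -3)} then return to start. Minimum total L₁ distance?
40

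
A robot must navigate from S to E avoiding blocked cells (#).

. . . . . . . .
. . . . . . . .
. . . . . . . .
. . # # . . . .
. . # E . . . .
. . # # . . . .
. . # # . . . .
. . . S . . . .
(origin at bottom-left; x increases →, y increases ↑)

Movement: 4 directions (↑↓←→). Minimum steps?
5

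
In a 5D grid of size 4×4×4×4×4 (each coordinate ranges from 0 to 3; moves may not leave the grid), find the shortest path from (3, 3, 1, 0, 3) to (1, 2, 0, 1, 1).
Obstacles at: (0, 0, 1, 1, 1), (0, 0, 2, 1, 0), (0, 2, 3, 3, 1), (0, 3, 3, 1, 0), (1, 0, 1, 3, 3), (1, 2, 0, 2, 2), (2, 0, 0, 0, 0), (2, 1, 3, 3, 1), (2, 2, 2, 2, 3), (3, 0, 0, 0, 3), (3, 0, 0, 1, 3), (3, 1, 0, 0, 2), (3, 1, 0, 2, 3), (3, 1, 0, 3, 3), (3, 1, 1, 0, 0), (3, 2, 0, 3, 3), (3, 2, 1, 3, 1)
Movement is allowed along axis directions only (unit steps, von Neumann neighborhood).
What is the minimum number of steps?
7
(one shortest path: (3, 3, 1, 0, 3) → (2, 3, 1, 0, 3) → (1, 3, 1, 0, 3) → (1, 2, 1, 0, 3) → (1, 2, 0, 0, 3) → (1, 2, 0, 1, 3) → (1, 2, 0, 1, 2) → (1, 2, 0, 1, 1))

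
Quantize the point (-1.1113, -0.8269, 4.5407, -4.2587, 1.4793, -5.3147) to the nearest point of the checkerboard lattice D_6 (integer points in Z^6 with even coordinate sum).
(-1, -1, 5, -4, 2, -5)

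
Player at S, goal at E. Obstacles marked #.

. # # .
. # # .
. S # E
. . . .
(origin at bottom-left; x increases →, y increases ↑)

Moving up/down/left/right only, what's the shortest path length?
4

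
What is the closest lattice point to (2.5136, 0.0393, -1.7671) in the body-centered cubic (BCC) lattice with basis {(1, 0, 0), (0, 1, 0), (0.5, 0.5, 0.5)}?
(2.5, 0.5, -1.5)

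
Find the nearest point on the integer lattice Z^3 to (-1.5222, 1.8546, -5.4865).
(-2, 2, -5)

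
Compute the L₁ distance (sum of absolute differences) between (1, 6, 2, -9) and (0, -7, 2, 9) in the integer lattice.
32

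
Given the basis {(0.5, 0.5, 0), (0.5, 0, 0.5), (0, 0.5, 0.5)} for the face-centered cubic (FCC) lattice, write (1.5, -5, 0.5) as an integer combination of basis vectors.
-4b₁ + 7b₂ - 6b₃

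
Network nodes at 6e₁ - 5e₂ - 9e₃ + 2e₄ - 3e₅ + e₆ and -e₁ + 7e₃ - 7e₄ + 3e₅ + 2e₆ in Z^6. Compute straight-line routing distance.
21.166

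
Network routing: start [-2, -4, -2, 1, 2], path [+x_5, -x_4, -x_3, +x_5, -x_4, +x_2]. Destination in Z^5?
(-2, -3, -3, -1, 4)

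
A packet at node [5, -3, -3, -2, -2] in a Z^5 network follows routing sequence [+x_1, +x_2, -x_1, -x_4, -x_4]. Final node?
(5, -2, -3, -4, -2)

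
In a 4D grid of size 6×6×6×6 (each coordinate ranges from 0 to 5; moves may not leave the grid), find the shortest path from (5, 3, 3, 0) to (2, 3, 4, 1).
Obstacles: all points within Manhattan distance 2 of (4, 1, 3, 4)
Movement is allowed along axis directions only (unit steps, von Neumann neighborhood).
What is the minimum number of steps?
5
(one shortest path: (5, 3, 3, 0) → (4, 3, 3, 0) → (3, 3, 3, 0) → (2, 3, 3, 0) → (2, 3, 4, 0) → (2, 3, 4, 1))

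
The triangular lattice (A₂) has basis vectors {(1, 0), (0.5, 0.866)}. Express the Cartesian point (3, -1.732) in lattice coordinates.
4b₁ - 2b₂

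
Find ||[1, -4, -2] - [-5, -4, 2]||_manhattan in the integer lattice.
10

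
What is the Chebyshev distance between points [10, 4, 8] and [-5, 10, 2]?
15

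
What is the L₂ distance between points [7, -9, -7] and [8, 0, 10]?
19.2614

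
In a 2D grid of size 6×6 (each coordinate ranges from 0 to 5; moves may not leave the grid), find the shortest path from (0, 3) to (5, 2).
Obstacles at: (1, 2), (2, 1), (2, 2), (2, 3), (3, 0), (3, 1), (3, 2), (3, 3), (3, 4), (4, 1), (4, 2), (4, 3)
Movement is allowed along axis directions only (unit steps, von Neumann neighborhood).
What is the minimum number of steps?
10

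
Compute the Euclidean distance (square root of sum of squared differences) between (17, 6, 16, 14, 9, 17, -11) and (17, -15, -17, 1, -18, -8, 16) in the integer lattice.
61.498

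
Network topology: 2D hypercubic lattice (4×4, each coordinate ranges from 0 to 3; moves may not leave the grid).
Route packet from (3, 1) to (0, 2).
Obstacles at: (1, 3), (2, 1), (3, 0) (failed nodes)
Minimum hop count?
4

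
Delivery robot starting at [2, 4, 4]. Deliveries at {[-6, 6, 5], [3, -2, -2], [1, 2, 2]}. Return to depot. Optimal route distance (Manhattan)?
48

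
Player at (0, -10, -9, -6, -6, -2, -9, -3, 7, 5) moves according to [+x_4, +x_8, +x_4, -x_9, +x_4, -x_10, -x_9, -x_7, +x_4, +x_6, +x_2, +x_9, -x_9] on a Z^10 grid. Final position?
(0, -9, -9, -2, -6, -1, -10, -2, 5, 4)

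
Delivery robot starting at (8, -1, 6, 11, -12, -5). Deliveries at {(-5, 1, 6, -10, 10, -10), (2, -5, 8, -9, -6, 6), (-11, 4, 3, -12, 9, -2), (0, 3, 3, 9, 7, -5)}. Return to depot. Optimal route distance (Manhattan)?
194
(one optimal route: (8, -1, 6, 11, -12, -5) → (2, -5, 8, -9, -6, 6) → (-5, 1, 6, -10, 10, -10) → (-11, 4, 3, -12, 9, -2) → (0, 3, 3, 9, 7, -5) → (8, -1, 6, 11, -12, -5))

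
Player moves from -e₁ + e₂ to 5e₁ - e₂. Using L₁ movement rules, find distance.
8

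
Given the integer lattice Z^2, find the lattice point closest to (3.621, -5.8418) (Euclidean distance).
(4, -6)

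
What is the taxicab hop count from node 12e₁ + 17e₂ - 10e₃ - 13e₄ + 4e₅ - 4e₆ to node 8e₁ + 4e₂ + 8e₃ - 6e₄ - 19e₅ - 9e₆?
70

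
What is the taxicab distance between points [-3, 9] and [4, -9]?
25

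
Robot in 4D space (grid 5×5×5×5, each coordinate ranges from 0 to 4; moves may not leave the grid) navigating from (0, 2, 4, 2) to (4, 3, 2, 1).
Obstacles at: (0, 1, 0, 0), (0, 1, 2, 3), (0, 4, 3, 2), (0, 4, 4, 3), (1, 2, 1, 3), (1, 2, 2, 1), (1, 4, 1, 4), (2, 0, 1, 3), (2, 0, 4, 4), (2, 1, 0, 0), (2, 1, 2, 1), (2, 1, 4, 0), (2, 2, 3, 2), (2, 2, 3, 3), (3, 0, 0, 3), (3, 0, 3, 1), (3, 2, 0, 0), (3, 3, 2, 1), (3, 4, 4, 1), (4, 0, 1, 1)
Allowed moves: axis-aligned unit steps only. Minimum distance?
8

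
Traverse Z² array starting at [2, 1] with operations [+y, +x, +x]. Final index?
(4, 2)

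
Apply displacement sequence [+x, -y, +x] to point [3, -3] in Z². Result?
(5, -4)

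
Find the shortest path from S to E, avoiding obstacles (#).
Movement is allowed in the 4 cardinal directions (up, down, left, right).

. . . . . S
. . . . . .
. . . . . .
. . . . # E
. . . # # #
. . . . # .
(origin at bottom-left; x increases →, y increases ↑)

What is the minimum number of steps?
3
(one shortest path: (5, 5) → (5, 4) → (5, 3) → (5, 2))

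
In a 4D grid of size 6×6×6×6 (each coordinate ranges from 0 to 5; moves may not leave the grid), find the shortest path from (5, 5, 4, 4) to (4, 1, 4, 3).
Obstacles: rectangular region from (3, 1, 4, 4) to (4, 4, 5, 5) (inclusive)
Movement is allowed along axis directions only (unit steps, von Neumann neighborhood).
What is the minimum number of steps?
6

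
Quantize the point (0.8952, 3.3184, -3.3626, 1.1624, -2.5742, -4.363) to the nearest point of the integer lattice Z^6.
(1, 3, -3, 1, -3, -4)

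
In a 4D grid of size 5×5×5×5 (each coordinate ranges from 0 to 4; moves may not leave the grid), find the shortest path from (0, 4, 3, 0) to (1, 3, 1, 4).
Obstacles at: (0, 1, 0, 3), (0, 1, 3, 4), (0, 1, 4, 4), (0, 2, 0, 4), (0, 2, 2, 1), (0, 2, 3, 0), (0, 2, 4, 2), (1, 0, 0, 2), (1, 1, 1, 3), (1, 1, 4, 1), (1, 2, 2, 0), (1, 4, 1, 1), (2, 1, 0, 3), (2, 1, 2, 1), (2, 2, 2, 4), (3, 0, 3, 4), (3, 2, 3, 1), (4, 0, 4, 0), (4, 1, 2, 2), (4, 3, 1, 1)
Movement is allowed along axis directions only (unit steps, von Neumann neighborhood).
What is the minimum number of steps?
8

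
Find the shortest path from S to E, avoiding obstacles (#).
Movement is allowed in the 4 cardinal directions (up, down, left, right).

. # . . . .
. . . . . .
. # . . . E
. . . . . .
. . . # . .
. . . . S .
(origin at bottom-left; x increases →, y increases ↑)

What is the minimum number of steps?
4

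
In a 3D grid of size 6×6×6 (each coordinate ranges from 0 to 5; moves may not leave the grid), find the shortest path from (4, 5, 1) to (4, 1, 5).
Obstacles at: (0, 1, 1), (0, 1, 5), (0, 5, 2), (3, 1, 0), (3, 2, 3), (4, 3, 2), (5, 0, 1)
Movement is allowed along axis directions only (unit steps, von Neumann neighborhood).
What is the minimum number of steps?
8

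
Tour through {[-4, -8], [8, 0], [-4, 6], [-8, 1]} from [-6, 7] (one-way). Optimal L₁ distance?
45
(one optimal route: (-6, 7) → (-4, 6) → (-8, 1) → (-4, -8) → (8, 0))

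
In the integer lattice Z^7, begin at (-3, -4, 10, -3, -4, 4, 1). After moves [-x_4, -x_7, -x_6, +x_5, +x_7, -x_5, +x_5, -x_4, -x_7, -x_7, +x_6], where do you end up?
(-3, -4, 10, -5, -3, 4, -1)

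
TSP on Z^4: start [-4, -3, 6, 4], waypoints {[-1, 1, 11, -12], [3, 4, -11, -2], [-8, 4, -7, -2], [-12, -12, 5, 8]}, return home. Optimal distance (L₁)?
146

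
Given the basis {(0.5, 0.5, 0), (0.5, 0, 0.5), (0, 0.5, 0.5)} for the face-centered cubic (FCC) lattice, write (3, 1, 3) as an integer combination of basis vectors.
b₁ + 5b₂ + b₃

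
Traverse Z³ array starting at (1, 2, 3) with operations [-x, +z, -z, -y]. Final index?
(0, 1, 3)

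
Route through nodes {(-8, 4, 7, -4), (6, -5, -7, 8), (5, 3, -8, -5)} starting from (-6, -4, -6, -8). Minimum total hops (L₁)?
80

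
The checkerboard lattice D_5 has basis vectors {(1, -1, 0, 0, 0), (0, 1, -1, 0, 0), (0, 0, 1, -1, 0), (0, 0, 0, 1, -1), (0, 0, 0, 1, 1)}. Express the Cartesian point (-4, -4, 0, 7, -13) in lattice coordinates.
-4b₁ - 8b₂ - 8b₃ + 6b₄ - 7b₅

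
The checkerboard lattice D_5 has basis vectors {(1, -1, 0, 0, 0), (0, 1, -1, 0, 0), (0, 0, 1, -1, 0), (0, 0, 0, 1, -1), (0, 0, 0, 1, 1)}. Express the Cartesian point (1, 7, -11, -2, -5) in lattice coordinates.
b₁ + 8b₂ - 3b₃ - 5b₅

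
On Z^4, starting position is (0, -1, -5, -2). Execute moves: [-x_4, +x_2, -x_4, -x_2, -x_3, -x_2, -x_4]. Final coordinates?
(0, -2, -6, -5)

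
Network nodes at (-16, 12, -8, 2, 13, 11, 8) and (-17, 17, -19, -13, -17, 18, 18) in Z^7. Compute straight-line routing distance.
37.6962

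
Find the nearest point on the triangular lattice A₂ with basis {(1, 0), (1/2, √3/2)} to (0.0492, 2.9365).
(0, 3.464)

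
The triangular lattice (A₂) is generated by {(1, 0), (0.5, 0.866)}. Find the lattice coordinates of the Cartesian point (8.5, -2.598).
10b₁ - 3b₂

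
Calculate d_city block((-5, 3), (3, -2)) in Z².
13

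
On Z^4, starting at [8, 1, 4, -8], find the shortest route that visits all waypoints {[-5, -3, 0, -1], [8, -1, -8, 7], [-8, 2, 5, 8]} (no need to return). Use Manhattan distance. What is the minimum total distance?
82
(one optimal route: (8, 1, 4, -8) → (8, -1, -8, 7) → (-5, -3, 0, -1) → (-8, 2, 5, 8))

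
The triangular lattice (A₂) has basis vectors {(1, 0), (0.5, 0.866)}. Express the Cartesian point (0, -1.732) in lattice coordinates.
b₁ - 2b₂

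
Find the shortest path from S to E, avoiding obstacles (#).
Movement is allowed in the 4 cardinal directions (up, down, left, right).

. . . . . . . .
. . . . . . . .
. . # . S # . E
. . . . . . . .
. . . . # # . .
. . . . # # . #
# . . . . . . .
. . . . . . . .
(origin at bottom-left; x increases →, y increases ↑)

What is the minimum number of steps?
5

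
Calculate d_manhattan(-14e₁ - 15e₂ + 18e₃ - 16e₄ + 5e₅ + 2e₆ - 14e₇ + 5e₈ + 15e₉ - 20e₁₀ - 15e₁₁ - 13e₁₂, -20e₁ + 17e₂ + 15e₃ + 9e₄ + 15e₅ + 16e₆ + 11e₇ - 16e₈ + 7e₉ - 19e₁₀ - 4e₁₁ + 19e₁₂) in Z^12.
188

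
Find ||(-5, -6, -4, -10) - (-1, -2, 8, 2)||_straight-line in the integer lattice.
17.8885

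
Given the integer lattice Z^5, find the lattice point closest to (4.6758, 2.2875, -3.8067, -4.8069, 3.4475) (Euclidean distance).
(5, 2, -4, -5, 3)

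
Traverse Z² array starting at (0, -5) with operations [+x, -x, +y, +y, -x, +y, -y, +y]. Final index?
(-1, -2)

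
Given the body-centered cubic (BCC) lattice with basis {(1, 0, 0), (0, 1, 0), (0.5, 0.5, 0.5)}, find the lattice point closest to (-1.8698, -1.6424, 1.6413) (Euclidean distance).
(-1.5, -1.5, 1.5)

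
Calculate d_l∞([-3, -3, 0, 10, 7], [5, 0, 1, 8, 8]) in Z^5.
8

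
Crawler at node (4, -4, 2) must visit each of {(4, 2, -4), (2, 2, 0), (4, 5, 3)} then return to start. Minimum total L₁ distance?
36
(one optimal route: (4, -4, 2) → (4, 2, -4) → (2, 2, 0) → (4, 5, 3) → (4, -4, 2))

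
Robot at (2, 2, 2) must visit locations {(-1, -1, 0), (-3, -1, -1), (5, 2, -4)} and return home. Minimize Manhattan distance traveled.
34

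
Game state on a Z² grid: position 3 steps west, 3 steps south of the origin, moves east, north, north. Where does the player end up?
(-2, -1)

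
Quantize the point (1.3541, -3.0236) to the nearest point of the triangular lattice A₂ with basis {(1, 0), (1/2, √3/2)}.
(1.5, -2.598)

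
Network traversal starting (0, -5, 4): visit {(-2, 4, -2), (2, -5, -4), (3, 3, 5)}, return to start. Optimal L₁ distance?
50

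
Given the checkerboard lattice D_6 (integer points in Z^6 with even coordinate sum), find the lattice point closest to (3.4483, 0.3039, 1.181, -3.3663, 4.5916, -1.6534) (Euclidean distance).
(3, 0, 1, -3, 5, -2)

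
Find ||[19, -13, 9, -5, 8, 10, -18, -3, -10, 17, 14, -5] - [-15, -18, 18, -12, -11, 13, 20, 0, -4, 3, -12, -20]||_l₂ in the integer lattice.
65.3223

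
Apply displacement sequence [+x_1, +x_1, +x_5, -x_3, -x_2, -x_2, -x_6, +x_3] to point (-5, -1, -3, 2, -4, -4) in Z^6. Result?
(-3, -3, -3, 2, -3, -5)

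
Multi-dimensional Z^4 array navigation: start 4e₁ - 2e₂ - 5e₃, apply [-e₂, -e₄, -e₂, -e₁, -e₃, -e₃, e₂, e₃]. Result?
(3, -3, -6, -1)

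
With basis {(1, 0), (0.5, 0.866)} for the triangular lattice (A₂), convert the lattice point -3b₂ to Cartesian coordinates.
(-1.5, -2.598)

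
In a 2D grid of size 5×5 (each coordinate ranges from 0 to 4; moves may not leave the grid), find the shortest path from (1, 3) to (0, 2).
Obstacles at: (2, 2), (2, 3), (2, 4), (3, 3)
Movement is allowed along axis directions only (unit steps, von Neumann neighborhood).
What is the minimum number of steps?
2
(one shortest path: (1, 3) → (0, 3) → (0, 2))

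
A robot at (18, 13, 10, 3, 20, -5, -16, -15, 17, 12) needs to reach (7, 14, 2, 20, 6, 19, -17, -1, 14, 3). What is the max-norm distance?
24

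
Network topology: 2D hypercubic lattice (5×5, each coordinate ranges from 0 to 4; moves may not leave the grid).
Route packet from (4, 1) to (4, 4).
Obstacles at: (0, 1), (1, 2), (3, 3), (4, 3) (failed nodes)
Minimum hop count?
7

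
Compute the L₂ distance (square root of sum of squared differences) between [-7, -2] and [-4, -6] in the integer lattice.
5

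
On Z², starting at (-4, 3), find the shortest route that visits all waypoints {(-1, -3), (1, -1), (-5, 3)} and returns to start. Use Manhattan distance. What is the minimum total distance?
24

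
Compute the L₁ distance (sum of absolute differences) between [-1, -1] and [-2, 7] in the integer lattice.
9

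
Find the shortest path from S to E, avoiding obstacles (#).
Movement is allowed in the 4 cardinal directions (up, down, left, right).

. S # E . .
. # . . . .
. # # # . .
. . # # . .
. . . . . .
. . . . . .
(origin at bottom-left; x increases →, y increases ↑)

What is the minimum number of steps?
14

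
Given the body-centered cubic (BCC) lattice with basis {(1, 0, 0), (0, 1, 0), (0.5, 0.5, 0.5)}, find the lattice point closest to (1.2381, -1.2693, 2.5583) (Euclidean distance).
(1.5, -1.5, 2.5)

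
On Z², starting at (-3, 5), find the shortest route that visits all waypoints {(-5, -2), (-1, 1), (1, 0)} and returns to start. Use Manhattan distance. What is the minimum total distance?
26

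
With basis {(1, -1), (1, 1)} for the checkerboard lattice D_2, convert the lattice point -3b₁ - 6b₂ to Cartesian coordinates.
(-9, -3)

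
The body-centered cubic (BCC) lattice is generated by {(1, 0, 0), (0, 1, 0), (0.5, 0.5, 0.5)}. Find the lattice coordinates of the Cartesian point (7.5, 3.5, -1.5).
9b₁ + 5b₂ - 3b₃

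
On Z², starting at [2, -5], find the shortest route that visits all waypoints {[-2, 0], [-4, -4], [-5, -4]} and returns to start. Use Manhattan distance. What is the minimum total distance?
24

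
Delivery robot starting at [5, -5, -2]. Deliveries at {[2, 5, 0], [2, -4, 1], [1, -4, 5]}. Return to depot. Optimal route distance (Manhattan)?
42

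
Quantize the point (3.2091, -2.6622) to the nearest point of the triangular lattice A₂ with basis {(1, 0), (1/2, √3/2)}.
(3.5, -2.598)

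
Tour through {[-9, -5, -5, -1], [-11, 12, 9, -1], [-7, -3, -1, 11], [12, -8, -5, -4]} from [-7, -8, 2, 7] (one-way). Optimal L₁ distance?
113
(one optimal route: (-7, -8, 2, 7) → (-7, -3, -1, 11) → (-11, 12, 9, -1) → (-9, -5, -5, -1) → (12, -8, -5, -4))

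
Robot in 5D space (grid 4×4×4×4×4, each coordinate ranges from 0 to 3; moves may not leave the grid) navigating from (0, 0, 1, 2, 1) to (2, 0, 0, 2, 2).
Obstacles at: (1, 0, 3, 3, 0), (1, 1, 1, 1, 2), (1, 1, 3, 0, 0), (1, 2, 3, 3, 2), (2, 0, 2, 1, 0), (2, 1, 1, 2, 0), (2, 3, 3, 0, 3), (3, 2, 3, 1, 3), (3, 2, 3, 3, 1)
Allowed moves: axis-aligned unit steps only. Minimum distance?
4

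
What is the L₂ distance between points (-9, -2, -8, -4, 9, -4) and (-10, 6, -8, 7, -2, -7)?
17.7764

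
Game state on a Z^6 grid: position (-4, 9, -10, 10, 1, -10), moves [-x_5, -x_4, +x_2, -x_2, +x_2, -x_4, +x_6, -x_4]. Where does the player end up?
(-4, 10, -10, 7, 0, -9)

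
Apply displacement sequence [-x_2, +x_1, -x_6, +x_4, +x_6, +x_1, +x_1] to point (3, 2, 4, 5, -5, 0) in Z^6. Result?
(6, 1, 4, 6, -5, 0)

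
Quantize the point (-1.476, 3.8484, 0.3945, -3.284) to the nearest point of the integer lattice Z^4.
(-1, 4, 0, -3)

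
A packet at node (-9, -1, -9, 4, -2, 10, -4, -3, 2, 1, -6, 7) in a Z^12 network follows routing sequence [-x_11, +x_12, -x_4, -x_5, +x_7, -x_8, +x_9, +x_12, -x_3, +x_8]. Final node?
(-9, -1, -10, 3, -3, 10, -3, -3, 3, 1, -7, 9)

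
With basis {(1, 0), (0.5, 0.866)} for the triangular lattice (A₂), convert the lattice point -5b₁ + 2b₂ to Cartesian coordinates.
(-4, 1.732)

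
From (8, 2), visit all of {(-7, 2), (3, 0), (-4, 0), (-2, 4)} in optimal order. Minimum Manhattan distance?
26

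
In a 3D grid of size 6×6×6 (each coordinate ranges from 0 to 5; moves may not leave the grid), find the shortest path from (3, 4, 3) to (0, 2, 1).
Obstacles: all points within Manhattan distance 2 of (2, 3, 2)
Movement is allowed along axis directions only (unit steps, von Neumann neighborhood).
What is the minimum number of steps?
9
(one shortest path: (3, 4, 3) → (3, 5, 3) → (2, 5, 3) → (1, 5, 3) → (0, 5, 3) → (0, 4, 3) → (0, 3, 3) → (0, 2, 3) → (0, 2, 2) → (0, 2, 1))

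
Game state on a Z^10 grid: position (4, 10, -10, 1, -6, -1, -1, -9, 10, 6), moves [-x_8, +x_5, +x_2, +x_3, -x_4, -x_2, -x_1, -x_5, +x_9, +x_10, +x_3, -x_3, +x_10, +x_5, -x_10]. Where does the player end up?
(3, 10, -9, 0, -5, -1, -1, -10, 11, 7)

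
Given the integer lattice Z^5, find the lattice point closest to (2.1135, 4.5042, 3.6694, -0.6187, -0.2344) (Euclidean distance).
(2, 5, 4, -1, 0)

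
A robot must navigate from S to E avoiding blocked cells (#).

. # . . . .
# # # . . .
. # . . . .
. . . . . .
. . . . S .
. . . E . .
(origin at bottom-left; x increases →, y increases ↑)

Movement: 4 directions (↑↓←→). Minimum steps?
2
(one shortest path: (4, 1) → (3, 1) → (3, 0))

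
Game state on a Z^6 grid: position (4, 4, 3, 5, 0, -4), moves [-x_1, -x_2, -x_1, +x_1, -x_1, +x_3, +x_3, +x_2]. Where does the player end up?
(2, 4, 5, 5, 0, -4)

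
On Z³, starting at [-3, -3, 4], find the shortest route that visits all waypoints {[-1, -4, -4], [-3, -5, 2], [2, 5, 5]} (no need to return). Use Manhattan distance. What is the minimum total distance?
34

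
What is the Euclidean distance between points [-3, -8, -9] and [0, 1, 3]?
15.2971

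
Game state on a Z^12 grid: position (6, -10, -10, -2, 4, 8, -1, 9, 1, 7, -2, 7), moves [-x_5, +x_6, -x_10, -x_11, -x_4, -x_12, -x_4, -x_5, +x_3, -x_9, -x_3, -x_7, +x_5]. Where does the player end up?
(6, -10, -10, -4, 3, 9, -2, 9, 0, 6, -3, 6)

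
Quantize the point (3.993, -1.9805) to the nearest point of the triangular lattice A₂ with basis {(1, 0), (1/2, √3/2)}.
(4, -1.732)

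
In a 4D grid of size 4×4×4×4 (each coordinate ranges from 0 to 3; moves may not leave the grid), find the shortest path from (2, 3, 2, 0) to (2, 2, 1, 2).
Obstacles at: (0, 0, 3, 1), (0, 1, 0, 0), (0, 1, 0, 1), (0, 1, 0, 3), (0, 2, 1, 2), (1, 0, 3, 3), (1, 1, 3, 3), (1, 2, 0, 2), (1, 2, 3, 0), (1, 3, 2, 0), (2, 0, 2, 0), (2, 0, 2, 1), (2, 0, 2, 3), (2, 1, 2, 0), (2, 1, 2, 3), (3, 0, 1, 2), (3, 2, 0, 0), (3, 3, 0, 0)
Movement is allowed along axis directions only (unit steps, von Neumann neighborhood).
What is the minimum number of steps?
4
(one shortest path: (2, 3, 2, 0) → (2, 2, 2, 0) → (2, 2, 1, 0) → (2, 2, 1, 1) → (2, 2, 1, 2))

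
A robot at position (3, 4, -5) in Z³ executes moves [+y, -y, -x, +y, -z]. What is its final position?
(2, 5, -6)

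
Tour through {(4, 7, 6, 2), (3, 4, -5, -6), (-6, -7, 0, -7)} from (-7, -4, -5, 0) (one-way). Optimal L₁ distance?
65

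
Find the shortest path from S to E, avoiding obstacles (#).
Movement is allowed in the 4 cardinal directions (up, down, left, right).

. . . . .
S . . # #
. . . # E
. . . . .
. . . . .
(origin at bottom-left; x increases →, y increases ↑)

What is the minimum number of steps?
7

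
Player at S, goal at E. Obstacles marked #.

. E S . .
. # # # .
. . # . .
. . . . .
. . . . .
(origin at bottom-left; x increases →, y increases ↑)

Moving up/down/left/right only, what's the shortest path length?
1
(one shortest path: (2, 4) → (1, 4))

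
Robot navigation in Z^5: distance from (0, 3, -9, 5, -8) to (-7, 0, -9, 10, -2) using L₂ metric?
10.9087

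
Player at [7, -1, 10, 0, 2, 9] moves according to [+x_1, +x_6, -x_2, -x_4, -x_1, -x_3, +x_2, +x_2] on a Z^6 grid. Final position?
(7, 0, 9, -1, 2, 10)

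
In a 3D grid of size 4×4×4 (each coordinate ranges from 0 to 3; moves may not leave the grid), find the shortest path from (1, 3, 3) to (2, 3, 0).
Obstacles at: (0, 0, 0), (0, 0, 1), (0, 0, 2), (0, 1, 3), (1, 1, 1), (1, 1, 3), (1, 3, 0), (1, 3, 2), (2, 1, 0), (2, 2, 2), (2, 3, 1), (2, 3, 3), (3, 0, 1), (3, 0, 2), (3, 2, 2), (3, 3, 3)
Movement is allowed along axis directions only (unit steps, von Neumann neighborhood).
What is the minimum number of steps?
6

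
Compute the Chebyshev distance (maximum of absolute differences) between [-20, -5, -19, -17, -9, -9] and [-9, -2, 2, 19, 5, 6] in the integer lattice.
36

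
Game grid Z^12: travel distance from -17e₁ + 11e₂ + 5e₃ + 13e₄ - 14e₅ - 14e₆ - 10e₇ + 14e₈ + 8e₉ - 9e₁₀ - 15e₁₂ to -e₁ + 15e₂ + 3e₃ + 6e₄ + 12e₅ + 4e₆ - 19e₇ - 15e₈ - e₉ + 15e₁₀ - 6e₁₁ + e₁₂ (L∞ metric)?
29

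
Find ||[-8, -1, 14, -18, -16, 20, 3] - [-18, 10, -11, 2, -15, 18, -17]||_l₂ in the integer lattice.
40.6325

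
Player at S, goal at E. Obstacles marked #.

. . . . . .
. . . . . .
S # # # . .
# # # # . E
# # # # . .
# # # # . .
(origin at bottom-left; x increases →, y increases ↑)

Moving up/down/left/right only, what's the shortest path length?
8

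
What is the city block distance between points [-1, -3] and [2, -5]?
5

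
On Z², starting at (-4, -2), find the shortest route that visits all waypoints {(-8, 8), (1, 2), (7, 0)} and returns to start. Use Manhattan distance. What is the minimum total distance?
50
(one optimal route: (-4, -2) → (-8, 8) → (1, 2) → (7, 0) → (-4, -2))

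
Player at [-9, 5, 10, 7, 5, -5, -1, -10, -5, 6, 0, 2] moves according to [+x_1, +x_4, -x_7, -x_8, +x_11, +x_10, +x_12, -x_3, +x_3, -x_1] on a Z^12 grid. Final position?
(-9, 5, 10, 8, 5, -5, -2, -11, -5, 7, 1, 3)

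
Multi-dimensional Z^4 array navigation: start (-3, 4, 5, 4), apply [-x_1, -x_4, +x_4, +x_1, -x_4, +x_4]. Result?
(-3, 4, 5, 4)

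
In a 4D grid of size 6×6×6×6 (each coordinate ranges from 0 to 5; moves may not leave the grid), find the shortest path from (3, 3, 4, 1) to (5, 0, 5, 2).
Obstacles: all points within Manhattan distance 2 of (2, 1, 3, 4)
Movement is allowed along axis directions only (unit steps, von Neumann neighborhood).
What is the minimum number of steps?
7
(one shortest path: (3, 3, 4, 1) → (4, 3, 4, 1) → (5, 3, 4, 1) → (5, 2, 4, 1) → (5, 1, 4, 1) → (5, 0, 4, 1) → (5, 0, 5, 1) → (5, 0, 5, 2))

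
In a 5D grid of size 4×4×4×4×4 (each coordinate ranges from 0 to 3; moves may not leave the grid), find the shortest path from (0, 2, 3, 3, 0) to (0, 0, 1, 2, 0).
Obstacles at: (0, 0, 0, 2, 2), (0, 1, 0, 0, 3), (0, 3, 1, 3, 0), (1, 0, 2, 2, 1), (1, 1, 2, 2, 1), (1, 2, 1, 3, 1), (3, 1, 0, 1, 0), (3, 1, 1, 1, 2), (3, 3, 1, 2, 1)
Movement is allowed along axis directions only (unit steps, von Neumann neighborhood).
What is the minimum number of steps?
5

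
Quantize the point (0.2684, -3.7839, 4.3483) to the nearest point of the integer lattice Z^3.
(0, -4, 4)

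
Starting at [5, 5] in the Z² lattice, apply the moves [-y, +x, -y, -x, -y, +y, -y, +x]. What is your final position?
(6, 2)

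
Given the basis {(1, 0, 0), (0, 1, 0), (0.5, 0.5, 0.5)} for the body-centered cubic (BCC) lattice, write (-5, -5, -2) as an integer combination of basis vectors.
-3b₁ - 3b₂ - 4b₃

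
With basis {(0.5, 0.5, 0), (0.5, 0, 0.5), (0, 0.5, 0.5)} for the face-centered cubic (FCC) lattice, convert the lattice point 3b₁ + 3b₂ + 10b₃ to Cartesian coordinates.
(3, 6.5, 6.5)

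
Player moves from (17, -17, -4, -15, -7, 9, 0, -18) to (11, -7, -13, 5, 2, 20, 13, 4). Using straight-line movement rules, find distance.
38.3667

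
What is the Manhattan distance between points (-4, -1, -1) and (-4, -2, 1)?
3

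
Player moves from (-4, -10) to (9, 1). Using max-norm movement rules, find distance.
13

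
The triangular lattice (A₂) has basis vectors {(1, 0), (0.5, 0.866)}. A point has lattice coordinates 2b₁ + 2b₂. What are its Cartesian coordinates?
(3, 1.732)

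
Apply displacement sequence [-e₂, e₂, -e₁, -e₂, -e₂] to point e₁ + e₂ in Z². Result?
(0, -1)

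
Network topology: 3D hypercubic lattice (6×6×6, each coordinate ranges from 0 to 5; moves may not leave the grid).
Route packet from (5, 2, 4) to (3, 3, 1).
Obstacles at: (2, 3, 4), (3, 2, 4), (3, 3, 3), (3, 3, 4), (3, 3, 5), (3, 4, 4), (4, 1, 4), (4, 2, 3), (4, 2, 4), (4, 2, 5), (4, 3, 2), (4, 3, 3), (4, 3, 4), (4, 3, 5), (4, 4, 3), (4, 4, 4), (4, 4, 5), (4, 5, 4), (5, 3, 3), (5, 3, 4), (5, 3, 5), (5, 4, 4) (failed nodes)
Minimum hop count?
6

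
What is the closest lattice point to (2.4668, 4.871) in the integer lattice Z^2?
(2, 5)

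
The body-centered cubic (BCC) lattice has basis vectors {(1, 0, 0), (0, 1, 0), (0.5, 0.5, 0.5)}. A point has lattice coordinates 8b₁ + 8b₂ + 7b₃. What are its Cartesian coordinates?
(11.5, 11.5, 3.5)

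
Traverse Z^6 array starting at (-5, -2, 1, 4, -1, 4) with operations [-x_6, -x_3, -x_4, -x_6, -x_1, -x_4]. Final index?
(-6, -2, 0, 2, -1, 2)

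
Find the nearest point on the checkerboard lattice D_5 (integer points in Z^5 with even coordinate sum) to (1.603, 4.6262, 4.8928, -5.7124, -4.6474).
(1, 5, 5, -6, -5)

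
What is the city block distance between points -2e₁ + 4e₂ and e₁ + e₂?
6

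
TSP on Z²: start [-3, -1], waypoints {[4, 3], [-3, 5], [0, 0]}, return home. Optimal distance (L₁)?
26
(one optimal route: (-3, -1) → (-3, 5) → (4, 3) → (0, 0) → (-3, -1))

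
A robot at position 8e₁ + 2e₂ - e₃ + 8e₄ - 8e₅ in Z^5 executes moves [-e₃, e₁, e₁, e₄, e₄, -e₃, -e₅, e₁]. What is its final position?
(11, 2, -3, 10, -9)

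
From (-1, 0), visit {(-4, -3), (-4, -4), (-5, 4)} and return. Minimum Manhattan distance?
24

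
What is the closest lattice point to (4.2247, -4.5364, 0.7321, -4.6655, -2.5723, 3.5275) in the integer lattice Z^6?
(4, -5, 1, -5, -3, 4)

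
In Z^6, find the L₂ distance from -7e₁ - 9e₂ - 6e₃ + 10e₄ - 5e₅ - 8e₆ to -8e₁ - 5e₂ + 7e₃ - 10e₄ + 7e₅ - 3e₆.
27.4773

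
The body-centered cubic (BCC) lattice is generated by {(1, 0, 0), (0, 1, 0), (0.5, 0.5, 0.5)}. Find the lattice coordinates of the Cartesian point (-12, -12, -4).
-8b₁ - 8b₂ - 8b₃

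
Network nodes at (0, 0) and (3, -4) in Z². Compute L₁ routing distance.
7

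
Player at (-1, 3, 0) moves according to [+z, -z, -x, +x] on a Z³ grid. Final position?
(-1, 3, 0)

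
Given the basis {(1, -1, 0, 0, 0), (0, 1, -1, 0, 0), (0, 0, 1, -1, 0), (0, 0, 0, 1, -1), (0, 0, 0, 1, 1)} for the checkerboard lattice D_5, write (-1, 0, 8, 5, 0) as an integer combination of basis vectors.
-b₁ - b₂ + 7b₃ + 6b₄ + 6b₅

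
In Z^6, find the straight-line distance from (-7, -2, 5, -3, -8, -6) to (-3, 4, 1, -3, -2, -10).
10.9545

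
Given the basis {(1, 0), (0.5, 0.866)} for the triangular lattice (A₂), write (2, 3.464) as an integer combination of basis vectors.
4b₂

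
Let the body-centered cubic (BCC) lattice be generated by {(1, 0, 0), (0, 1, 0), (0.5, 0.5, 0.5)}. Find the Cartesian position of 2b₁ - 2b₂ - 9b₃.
(-2.5, -6.5, -4.5)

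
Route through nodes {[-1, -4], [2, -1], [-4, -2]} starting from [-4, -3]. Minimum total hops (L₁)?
12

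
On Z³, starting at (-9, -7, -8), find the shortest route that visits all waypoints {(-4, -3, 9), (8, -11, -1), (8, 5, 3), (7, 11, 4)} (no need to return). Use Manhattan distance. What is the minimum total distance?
84
(one optimal route: (-9, -7, -8) → (-4, -3, 9) → (8, -11, -1) → (8, 5, 3) → (7, 11, 4))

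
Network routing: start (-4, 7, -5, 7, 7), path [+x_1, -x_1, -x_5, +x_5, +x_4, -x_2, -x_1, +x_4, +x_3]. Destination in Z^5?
(-5, 6, -4, 9, 7)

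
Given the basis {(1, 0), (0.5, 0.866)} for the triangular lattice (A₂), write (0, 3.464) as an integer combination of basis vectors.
-2b₁ + 4b₂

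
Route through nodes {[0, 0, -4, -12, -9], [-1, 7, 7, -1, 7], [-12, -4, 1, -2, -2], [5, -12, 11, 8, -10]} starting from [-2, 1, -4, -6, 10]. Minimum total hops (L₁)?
155
(one optimal route: (-2, 1, -4, -6, 10) → (-1, 7, 7, -1, 7) → (-12, -4, 1, -2, -2) → (0, 0, -4, -12, -9) → (5, -12, 11, 8, -10))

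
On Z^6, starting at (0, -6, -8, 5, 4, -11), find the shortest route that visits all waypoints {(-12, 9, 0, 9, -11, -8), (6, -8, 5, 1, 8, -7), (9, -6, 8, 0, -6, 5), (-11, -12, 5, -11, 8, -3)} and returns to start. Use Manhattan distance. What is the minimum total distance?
256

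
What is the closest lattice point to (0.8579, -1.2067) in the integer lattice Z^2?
(1, -1)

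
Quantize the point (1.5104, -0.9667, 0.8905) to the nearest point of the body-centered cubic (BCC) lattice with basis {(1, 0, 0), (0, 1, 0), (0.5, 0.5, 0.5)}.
(2, -1, 1)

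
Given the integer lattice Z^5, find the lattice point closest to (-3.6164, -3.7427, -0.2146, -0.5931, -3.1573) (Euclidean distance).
(-4, -4, 0, -1, -3)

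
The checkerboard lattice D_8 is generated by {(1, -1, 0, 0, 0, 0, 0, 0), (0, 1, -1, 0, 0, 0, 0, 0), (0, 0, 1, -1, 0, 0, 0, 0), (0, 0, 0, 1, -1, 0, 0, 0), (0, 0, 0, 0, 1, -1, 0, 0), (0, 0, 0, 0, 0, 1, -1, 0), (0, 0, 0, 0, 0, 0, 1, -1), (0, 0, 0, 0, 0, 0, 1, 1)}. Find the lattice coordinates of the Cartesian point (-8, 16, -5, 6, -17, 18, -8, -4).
-8b₁ + 8b₂ + 3b₃ + 9b₄ - 8b₅ + 10b₆ + 3b₇ - b₈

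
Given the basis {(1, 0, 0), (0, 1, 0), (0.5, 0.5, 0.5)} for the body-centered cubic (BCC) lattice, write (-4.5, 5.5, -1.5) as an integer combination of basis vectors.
-3b₁ + 7b₂ - 3b₃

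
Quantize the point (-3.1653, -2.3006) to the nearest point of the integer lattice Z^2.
(-3, -2)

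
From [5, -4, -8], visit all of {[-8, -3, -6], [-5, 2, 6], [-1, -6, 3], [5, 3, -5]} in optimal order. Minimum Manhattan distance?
64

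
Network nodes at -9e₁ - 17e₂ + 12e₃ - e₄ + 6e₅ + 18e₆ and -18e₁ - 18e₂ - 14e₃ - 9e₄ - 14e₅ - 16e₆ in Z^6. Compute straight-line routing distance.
48.7647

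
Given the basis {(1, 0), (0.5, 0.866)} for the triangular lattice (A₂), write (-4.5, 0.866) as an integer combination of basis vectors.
-5b₁ + b₂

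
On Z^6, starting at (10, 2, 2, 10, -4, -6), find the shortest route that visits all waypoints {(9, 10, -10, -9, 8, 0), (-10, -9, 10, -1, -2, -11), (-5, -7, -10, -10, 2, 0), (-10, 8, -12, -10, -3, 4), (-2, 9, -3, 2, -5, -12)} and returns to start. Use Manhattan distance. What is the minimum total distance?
264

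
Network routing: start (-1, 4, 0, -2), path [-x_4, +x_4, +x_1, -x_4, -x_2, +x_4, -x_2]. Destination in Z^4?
(0, 2, 0, -2)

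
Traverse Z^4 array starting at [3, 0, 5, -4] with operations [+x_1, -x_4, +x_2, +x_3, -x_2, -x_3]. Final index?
(4, 0, 5, -5)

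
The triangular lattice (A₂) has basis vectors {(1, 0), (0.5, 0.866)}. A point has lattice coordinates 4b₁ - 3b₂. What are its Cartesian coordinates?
(2.5, -2.598)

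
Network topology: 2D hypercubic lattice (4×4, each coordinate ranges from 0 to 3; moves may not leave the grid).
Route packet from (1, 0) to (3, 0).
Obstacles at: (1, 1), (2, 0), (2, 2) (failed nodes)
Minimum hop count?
10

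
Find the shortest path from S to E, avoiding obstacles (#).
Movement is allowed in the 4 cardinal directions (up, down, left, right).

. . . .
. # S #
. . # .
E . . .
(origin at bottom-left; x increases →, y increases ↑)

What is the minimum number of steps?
6
(one shortest path: (2, 2) → (2, 3) → (1, 3) → (0, 3) → (0, 2) → (0, 1) → (0, 0))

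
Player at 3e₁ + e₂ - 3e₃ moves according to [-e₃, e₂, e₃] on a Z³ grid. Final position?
(3, 2, -3)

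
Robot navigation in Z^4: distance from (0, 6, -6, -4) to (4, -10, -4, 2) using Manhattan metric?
28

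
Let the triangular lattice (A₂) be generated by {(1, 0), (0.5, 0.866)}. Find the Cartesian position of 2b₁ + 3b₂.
(3.5, 2.598)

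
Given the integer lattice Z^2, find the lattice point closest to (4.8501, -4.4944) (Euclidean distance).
(5, -4)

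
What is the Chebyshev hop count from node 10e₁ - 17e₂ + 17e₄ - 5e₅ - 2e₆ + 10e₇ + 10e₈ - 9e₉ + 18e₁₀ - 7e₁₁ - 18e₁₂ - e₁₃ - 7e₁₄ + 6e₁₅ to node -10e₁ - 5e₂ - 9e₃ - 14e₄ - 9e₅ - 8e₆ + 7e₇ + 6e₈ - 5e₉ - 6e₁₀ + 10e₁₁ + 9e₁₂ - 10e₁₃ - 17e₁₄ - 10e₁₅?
31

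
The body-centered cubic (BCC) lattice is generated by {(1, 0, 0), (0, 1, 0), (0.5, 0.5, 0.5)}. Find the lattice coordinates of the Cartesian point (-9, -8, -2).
-7b₁ - 6b₂ - 4b₃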